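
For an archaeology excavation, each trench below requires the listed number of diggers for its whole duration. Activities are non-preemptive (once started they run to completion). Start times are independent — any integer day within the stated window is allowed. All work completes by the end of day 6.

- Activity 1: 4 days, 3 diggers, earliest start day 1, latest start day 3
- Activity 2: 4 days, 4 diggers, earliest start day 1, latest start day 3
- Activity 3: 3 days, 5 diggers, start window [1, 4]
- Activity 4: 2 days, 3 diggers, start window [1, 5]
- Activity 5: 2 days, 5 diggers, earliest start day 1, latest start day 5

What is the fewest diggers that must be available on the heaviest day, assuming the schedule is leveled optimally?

12

Early-start (Activity 1@1, Activity 2@1, Activity 3@1, Activity 4@1, Activity 5@1) gives peak 20: d1:20  d2:20  d3:12  d4:7  d5:0  d6:0.
Shift Activity 4→4, Activity 5→5.
Schedule Activity 1@1, Activity 2@1, Activity 3@1, Activity 4@4, Activity 5@5: d1:12  d2:12  d3:12  d4:10  d5:8  d6:5 — peak 12.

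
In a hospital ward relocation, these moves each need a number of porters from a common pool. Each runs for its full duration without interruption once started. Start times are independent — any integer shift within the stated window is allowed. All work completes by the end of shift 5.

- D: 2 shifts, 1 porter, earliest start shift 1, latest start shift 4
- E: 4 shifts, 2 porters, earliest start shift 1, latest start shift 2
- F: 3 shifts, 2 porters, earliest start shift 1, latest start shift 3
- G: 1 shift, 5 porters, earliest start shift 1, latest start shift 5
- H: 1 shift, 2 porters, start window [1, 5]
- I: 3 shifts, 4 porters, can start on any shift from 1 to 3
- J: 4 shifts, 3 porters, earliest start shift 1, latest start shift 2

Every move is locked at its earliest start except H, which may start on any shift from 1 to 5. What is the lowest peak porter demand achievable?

17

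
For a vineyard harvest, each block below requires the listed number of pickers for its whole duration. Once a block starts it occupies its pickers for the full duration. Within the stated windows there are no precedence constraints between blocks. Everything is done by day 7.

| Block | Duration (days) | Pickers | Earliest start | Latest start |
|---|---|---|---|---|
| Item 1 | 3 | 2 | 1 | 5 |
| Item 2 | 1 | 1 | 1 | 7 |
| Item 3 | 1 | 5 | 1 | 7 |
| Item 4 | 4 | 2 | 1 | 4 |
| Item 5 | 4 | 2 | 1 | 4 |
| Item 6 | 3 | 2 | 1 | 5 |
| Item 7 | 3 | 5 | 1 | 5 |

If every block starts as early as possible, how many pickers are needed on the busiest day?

Early-start schedule: Item 1@1, Item 2@1, Item 3@1, Item 4@1, Item 5@1, Item 6@1, Item 7@1.
Load per day: day 1: 19, day 2: 13, day 3: 13, day 4: 4, day 5: 0, day 6: 0, day 7: 0.
Peak is 19.

19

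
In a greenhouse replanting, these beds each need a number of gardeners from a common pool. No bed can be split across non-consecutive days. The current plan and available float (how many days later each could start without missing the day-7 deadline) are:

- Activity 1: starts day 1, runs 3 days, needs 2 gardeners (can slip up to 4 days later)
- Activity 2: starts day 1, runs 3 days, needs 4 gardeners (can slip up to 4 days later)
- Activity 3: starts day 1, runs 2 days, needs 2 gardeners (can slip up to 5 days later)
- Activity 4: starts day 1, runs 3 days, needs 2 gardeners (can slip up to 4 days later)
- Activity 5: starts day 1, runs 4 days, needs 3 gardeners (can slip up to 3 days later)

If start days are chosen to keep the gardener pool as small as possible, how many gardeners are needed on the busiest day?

Early-start (Activity 1@1, Activity 2@1, Activity 3@1, Activity 4@1, Activity 5@1) gives peak 13: d1:13  d2:13  d3:11  d4:3  d5:0  d6:0  d7:0.
Shift Activity 3→4, Activity 4→4, Activity 5→4.
Schedule Activity 1@1, Activity 2@1, Activity 3@4, Activity 4@4, Activity 5@4: d1:6  d2:6  d3:6  d4:7  d5:7  d6:5  d7:3 — peak 7.

7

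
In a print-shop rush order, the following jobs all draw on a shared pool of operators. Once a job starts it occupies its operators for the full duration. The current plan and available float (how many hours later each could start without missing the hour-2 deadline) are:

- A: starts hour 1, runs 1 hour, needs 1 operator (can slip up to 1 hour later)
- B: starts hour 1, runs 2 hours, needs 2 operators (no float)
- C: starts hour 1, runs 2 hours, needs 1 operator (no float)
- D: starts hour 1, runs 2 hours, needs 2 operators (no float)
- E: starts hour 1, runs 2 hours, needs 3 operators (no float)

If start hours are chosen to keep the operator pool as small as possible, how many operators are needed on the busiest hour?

Schedule A@1, B@1, C@1, D@1, E@1: h1:9  h2:8 — peak 9.
Total operator-hours = 17 over 2 hours ⇒ peak ≥ ⌈17/2⌉ = 9, so 9 is optimal.

9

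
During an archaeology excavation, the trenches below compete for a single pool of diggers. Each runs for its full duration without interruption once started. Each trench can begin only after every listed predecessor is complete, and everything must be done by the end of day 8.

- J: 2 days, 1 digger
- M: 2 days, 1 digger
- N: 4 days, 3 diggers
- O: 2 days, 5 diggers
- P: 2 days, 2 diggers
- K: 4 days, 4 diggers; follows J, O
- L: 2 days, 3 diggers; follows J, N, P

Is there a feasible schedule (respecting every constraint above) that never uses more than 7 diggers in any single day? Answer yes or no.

yes

Schedule J@1, M@1, N@3, O@1, P@3, K@5, L@7: d1:7  d2:7  d3:5  d4:5  d5:7  d6:7  d7:7  d8:7 — peak 7 ≤ 7.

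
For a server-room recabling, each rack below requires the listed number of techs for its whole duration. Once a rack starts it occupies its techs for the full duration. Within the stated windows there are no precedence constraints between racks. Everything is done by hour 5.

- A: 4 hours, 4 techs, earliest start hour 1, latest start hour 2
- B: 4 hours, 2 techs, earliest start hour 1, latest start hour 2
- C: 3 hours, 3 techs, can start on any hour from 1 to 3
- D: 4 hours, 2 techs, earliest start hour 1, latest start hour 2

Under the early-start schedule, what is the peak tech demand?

Early-start schedule: A@1, B@1, C@1, D@1.
Load per hour: hour 1: 11, hour 2: 11, hour 3: 11, hour 4: 8, hour 5: 0.
Peak is 11.

11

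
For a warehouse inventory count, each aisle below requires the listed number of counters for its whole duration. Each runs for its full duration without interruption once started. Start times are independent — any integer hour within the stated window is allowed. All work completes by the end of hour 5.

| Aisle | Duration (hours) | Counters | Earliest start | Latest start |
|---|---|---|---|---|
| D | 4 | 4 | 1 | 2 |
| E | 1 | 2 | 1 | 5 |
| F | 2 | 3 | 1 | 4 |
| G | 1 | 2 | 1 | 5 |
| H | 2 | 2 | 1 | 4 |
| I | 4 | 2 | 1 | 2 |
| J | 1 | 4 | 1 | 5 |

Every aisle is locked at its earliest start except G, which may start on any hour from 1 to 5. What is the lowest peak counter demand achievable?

17

G@1: h1:19  h2:11  h3:6  h4:6  h5:0 → peak 19
G@2: h1:17  h2:13  h3:6  h4:6  h5:0 → peak 17
G@3: h1:17  h2:11  h3:8  h4:6  h5:0 → peak 17
G@4: h1:17  h2:11  h3:6  h4:8  h5:0 → peak 17
G@5: h1:17  h2:11  h3:6  h4:6  h5:2 → peak 17
Best is G@2, peak 17.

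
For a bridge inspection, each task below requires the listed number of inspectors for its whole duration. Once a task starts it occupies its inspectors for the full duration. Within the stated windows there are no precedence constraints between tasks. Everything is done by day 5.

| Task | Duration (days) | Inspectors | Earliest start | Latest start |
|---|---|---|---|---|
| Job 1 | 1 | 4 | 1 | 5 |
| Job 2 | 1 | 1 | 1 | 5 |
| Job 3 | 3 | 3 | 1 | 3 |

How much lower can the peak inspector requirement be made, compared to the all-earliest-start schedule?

4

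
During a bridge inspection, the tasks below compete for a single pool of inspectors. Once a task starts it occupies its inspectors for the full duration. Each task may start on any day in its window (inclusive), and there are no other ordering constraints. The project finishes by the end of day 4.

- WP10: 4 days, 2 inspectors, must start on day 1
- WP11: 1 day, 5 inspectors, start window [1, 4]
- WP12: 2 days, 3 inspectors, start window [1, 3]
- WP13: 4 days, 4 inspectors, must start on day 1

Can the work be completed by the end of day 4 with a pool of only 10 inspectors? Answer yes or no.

no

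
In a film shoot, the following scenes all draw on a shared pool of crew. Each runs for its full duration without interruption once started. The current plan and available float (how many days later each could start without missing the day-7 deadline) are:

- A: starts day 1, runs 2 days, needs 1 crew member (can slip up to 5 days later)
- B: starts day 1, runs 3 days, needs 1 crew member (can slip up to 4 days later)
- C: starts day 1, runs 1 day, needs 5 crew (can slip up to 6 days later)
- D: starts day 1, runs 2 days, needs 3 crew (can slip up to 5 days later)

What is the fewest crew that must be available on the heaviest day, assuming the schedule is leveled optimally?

5

Early-start (A@1, B@1, C@1, D@1) gives peak 10: d1:10  d2:5  d3:1  d4:0  d5:0  d6:0  d7:0.
Shift C→4.
Schedule A@1, B@1, C@4, D@1: d1:5  d2:5  d3:1  d4:5  d5:0  d6:0  d7:0 — peak 5.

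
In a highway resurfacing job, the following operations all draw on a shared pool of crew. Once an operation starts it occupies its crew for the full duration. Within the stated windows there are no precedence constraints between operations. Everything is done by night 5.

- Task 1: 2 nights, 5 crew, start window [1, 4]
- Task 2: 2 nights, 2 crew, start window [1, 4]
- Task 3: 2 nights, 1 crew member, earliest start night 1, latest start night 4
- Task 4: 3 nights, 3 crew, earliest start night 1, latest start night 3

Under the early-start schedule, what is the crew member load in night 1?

At early start, night 1 has: Task 1, Task 2, Task 3, Task 4.
Demand: 5 + 2 + 1 + 3 = 11.

11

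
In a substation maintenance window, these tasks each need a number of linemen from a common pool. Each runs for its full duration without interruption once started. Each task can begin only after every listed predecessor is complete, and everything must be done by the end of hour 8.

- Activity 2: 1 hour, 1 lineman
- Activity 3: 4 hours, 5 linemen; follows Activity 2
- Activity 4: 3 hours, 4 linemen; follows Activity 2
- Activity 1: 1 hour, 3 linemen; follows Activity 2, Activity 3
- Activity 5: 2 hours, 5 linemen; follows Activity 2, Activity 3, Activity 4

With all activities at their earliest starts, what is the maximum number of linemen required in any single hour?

Early-start schedule: Activity 2@1, Activity 3@2, Activity 4@2, Activity 1@6, Activity 5@6.
Load per hour: hour 1: 1, hour 2: 9, hour 3: 9, hour 4: 9, hour 5: 5, hour 6: 8, hour 7: 5, hour 8: 0.
Peak is 9.

9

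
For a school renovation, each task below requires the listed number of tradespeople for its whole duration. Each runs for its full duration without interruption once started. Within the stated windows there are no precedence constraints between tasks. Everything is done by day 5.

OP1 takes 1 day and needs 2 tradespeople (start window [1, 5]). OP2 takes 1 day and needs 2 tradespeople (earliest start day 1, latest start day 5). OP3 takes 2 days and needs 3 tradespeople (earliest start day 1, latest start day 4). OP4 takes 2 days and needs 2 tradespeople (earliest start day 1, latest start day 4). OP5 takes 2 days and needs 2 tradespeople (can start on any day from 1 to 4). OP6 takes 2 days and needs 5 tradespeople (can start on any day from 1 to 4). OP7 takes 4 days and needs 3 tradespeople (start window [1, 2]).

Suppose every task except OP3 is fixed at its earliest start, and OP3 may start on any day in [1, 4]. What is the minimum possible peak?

OP3@1: d1:19  d2:15  d3:3  d4:3  d5:0 → peak 19
OP3@2: d1:16  d2:15  d3:6  d4:3  d5:0 → peak 16
OP3@3: d1:16  d2:12  d3:6  d4:6  d5:0 → peak 16
OP3@4: d1:16  d2:12  d3:3  d4:6  d5:3 → peak 16
Best is OP3@2, peak 16.

16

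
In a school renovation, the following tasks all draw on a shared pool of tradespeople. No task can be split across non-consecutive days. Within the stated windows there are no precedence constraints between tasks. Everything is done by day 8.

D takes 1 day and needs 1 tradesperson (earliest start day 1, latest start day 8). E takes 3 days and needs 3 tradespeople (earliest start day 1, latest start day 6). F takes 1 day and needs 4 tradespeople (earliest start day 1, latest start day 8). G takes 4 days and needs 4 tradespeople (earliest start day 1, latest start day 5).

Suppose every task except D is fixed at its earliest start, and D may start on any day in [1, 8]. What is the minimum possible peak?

11

D@1: d1:12  d2:7  d3:7  d4:4  d5:0  d6:0  d7:0  d8:0 → peak 12
D@2: d1:11  d2:8  d3:7  d4:4  d5:0  d6:0  d7:0  d8:0 → peak 11
D@3: d1:11  d2:7  d3:8  d4:4  d5:0  d6:0  d7:0  d8:0 → peak 11
D@4: d1:11  d2:7  d3:7  d4:5  d5:0  d6:0  d7:0  d8:0 → peak 11
D@5: d1:11  d2:7  d3:7  d4:4  d5:1  d6:0  d7:0  d8:0 → peak 11
D@6: d1:11  d2:7  d3:7  d4:4  d5:0  d6:1  d7:0  d8:0 → peak 11
D@7: d1:11  d2:7  d3:7  d4:4  d5:0  d6:0  d7:1  d8:0 → peak 11
D@8: d1:11  d2:7  d3:7  d4:4  d5:0  d6:0  d7:0  d8:1 → peak 11
Best is D@2, peak 11.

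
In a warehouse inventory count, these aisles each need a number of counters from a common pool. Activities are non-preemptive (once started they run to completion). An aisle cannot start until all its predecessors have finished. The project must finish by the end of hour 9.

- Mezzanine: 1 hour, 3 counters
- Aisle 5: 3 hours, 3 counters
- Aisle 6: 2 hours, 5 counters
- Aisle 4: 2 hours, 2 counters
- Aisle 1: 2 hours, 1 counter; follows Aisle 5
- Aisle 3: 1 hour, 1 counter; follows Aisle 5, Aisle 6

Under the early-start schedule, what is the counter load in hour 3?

At early start, hour 3 has: Aisle 5.
Demand: 3 = 3.

3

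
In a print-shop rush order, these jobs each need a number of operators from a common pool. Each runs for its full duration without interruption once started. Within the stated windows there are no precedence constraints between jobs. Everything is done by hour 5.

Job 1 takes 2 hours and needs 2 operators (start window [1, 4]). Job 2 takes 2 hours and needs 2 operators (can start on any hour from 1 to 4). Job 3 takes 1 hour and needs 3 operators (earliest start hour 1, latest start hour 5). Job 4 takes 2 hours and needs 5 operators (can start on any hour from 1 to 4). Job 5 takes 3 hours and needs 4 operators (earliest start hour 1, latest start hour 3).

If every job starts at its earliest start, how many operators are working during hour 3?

At early start, hour 3 has: Job 5.
Demand: 4 = 4.

4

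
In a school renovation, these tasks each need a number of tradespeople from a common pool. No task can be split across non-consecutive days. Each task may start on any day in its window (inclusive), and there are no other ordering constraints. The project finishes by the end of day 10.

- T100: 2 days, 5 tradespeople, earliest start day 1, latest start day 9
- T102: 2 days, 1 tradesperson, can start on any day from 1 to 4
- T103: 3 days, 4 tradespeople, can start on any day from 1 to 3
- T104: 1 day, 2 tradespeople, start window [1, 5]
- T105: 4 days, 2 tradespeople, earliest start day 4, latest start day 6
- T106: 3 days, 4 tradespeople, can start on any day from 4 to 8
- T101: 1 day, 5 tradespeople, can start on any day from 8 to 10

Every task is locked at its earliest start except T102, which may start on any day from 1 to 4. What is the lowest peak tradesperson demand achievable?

11

T102@1: d1:12  d2:10  d3:4  d4:6  d5:6  d6:6  d7:2  d8:5  d9:0  d10:0 → peak 12
T102@2: d1:11  d2:10  d3:5  d4:6  d5:6  d6:6  d7:2  d8:5  d9:0  d10:0 → peak 11
T102@3: d1:11  d2:9  d3:5  d4:7  d5:6  d6:6  d7:2  d8:5  d9:0  d10:0 → peak 11
T102@4: d1:11  d2:9  d3:4  d4:7  d5:7  d6:6  d7:2  d8:5  d9:0  d10:0 → peak 11
Best is T102@2, peak 11.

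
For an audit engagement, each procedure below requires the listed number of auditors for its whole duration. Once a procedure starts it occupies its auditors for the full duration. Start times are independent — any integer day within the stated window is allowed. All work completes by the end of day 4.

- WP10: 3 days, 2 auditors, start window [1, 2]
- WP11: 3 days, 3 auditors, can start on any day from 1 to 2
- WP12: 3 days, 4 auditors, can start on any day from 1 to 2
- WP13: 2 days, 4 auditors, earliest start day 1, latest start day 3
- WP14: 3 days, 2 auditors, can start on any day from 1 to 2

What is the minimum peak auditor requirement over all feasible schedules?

15

Schedule WP10@1, WP11@1, WP12@1, WP13@1, WP14@1: d1:15  d2:15  d3:11  d4:0 — peak 15.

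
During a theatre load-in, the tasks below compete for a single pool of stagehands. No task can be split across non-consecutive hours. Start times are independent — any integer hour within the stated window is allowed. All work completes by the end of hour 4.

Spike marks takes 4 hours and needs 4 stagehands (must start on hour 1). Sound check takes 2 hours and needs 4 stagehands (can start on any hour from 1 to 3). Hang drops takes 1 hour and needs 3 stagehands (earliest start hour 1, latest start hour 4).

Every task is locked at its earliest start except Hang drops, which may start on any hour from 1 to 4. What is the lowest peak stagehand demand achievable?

8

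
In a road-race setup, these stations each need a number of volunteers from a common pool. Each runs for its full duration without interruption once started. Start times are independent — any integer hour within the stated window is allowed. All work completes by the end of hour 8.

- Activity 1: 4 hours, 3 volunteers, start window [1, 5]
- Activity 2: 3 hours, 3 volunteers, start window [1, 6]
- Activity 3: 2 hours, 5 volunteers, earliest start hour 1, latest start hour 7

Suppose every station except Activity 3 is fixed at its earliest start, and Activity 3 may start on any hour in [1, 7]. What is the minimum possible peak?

Activity 3@1: h1:11  h2:11  h3:6  h4:3  h5:0  h6:0  h7:0  h8:0 → peak 11
Activity 3@2: h1:6  h2:11  h3:11  h4:3  h5:0  h6:0  h7:0  h8:0 → peak 11
Activity 3@3: h1:6  h2:6  h3:11  h4:8  h5:0  h6:0  h7:0  h8:0 → peak 11
Activity 3@4: h1:6  h2:6  h3:6  h4:8  h5:5  h6:0  h7:0  h8:0 → peak 8
Activity 3@5: h1:6  h2:6  h3:6  h4:3  h5:5  h6:5  h7:0  h8:0 → peak 6
Activity 3@6: h1:6  h2:6  h3:6  h4:3  h5:0  h6:5  h7:5  h8:0 → peak 6
Activity 3@7: h1:6  h2:6  h3:6  h4:3  h5:0  h6:0  h7:5  h8:5 → peak 6
Best is Activity 3@5, peak 6.

6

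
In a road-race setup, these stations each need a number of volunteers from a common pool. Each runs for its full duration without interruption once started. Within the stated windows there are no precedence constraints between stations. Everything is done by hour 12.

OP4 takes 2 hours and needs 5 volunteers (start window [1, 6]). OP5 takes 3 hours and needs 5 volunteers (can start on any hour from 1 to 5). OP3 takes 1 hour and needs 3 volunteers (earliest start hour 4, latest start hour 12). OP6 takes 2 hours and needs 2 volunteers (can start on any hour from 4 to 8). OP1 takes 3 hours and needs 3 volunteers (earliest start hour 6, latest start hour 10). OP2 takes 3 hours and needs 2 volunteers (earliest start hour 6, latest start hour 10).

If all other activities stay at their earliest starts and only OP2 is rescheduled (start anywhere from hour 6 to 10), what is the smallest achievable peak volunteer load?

10

OP2@6: h1:10  h2:10  h3:5  h4:5  h5:2  h6:5  h7:5  h8:5  h9:0  h10:0  h11:0  h12:0 → peak 10
OP2@7: h1:10  h2:10  h3:5  h4:5  h5:2  h6:3  h7:5  h8:5  h9:2  h10:0  h11:0  h12:0 → peak 10
OP2@8: h1:10  h2:10  h3:5  h4:5  h5:2  h6:3  h7:3  h8:5  h9:2  h10:2  h11:0  h12:0 → peak 10
OP2@9: h1:10  h2:10  h3:5  h4:5  h5:2  h6:3  h7:3  h8:3  h9:2  h10:2  h11:2  h12:0 → peak 10
OP2@10: h1:10  h2:10  h3:5  h4:5  h5:2  h6:3  h7:3  h8:3  h9:0  h10:2  h11:2  h12:2 → peak 10
Best is OP2@6, peak 10.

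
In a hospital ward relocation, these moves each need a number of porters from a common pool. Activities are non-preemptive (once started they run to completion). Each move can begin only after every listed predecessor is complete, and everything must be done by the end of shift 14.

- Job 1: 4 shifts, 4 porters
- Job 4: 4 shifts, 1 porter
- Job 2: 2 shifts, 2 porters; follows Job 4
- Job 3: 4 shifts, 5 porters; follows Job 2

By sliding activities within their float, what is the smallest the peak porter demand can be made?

Schedule Job 1@1, Job 4@1, Job 2@5, Job 3@7: s1:5  s2:5  s3:5  s4:5  s5:2  s6:2  s7:5  s8:5  s9:5  s10:5  s11:0  s12:0  s13:0  s14:0 — peak 5.

5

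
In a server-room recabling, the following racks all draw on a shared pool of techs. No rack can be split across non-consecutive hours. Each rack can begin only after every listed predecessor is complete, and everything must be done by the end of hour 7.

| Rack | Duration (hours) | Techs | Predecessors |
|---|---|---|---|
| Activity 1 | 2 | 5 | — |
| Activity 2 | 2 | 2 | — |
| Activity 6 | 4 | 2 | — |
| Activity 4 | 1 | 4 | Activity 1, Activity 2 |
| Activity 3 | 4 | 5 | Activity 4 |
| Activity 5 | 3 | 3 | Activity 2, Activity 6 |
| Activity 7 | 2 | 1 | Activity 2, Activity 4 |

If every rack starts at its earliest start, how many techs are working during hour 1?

At early start, hour 1 has: Activity 1, Activity 2, Activity 6.
Demand: 5 + 2 + 2 = 9.

9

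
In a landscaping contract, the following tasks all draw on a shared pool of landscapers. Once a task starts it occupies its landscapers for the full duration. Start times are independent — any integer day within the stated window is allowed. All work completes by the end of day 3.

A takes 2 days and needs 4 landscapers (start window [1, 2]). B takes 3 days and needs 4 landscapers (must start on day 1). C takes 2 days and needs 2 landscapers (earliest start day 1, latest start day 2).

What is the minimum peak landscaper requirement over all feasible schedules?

Schedule A@1, B@1, C@1: d1:10  d2:10  d3:4 — peak 10.
No arrangement of the 4 feasible schedules does better.

10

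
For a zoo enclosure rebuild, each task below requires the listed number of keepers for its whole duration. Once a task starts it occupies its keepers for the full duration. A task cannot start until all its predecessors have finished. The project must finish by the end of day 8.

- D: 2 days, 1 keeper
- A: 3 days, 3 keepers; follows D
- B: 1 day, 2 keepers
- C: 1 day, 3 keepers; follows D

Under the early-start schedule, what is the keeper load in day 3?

6

At early start, day 3 has: A, C.
Demand: 3 + 3 = 6.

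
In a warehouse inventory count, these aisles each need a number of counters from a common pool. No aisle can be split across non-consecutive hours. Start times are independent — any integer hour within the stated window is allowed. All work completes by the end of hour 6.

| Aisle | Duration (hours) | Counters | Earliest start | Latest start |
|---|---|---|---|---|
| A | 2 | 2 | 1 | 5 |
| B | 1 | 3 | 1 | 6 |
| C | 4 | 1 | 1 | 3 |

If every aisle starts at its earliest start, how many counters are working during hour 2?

3

At early start, hour 2 has: A, C.
Demand: 2 + 1 = 3.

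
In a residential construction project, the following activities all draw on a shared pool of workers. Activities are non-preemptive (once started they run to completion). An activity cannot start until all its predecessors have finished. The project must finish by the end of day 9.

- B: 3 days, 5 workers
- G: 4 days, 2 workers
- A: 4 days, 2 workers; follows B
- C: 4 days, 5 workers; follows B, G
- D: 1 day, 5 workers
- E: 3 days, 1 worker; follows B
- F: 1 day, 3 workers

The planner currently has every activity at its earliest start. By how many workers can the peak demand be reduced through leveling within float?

Early-start peak: d1:15  d2:7  d3:7  d4:5  d5:8  d6:8  d7:7  d8:5  d9:0 ⇒ 15.
Leveled (B@1, G@1, A@4, C@5, D@9, E@4, F@4): d1:7  d2:7  d3:7  d4:8  d5:8  d6:8  d7:7  d8:5  d9:5 ⇒ 8.
Reduction 15 − 8 = 7.

7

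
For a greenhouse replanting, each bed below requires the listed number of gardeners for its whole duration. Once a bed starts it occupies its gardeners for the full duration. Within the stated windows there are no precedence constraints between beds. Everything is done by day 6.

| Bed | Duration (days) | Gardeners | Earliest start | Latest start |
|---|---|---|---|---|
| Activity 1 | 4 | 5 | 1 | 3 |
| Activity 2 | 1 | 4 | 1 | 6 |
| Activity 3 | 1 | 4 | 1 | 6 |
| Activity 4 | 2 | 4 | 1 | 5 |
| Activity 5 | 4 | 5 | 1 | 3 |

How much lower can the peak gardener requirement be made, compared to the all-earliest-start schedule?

12

Early-start peak: d1:22  d2:14  d3:10  d4:10  d5:0  d6:0 ⇒ 22.
Leveled (Activity 1@1, Activity 2@1, Activity 3@2, Activity 4@5, Activity 5@3): d1:9  d2:9  d3:10  d4:10  d5:9  d6:9 ⇒ 10.
Reduction 22 − 10 = 12.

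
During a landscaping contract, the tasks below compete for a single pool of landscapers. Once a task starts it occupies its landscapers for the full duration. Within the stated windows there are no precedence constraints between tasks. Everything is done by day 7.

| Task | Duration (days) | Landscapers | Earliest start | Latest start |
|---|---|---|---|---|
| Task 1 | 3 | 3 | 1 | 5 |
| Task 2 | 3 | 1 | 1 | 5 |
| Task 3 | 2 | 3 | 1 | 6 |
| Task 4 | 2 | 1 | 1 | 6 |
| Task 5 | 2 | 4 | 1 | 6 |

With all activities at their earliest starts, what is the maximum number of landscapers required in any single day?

12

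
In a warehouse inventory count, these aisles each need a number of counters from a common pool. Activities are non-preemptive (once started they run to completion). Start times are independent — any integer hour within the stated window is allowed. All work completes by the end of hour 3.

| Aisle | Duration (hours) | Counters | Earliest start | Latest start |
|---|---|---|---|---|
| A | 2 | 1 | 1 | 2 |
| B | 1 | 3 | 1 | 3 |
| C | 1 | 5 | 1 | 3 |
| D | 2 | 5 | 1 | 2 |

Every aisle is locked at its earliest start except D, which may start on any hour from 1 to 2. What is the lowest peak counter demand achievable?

D@1: h1:14  h2:6  h3:0 → peak 14
D@2: h1:9  h2:6  h3:5 → peak 9
Best is D@2, peak 9.

9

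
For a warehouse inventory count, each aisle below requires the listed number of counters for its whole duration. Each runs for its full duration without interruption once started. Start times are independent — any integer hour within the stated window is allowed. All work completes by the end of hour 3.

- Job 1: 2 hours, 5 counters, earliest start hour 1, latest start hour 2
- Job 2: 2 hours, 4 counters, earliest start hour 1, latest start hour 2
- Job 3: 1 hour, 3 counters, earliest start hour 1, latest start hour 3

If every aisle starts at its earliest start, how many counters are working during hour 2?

At early start, hour 2 has: Job 1, Job 2.
Demand: 5 + 4 = 9.

9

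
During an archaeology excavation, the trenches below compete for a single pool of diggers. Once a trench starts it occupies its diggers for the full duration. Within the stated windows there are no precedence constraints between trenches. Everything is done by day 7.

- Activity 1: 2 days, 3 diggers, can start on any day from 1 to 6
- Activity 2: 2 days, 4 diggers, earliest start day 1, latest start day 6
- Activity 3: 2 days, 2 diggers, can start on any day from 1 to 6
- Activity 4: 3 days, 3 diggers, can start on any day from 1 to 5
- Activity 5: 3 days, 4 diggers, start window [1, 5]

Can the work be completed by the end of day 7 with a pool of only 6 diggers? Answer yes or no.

no

The minimum achievable peak is 7; 6 < 7, so no feasible schedule stays within the cap.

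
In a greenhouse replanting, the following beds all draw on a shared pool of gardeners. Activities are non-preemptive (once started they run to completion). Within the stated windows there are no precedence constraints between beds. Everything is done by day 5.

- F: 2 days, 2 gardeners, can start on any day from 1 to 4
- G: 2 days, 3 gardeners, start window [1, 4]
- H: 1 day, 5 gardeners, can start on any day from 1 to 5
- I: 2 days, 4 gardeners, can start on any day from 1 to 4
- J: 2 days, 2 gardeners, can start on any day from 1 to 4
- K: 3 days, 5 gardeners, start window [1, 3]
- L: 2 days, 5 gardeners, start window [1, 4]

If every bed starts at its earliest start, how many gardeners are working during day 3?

5

At early start, day 3 has: K.
Demand: 5 = 5.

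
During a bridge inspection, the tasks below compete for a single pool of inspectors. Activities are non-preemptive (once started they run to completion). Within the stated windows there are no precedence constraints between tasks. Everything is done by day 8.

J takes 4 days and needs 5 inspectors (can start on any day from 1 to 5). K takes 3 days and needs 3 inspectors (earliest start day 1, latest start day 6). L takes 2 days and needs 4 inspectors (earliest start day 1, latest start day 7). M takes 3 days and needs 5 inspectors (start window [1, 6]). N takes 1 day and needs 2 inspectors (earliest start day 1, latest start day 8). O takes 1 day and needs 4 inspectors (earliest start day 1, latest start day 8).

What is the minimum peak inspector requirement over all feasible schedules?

9

Early-start (J@1, K@1, L@1, M@1, N@1, O@1) gives peak 23: d1:23  d2:17  d3:13  d4:5  d5:0  d6:0  d7:0  d8:0.
Shift L→4, M→5, N→6, O→7.
Schedule J@1, K@1, L@4, M@5, N@6, O@7: d1:8  d2:8  d3:8  d4:9  d5:9  d6:7  d7:9  d8:0 — peak 9.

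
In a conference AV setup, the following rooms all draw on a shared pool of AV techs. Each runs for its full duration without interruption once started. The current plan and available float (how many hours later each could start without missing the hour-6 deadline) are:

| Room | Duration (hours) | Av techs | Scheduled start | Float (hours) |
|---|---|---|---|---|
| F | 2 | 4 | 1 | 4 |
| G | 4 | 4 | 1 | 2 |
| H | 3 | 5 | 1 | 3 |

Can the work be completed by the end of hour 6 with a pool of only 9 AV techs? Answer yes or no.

Schedule F@1, G@1, H@3: h1:8  h2:8  h3:9  h4:9  h5:5  h6:0 — peak 9 ≤ 9.

yes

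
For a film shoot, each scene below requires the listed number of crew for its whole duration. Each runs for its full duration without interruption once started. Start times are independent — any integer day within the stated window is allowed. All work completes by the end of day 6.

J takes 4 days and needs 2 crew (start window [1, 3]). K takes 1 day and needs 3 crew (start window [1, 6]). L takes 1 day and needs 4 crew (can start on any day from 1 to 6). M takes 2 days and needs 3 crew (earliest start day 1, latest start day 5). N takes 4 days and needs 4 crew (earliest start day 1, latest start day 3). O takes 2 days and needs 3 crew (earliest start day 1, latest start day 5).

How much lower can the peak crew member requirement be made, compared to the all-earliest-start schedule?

11

Early-start peak: d1:19  d2:12  d3:6  d4:6  d5:0  d6:0 ⇒ 19.
Leveled (J@1, K@5, L@6, M@1, N@3, O@1): d1:8  d2:8  d3:6  d4:6  d5:7  d6:8 ⇒ 8.
Reduction 19 − 8 = 11.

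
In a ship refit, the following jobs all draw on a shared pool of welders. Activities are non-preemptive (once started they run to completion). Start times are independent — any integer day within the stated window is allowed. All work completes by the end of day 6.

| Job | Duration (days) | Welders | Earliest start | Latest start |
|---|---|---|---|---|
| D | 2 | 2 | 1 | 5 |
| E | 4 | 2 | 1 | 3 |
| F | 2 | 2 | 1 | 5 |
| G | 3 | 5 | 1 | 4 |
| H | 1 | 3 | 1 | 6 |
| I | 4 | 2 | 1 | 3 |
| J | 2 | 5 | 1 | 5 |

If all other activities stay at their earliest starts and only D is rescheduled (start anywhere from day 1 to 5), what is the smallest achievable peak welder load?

D@1: d1:21  d2:18  d3:9  d4:4  d5:0  d6:0 → peak 21
D@2: d1:19  d2:18  d3:11  d4:4  d5:0  d6:0 → peak 19
D@3: d1:19  d2:16  d3:11  d4:6  d5:0  d6:0 → peak 19
D@4: d1:19  d2:16  d3:9  d4:6  d5:2  d6:0 → peak 19
D@5: d1:19  d2:16  d3:9  d4:4  d5:2  d6:2 → peak 19
Best is D@2, peak 19.

19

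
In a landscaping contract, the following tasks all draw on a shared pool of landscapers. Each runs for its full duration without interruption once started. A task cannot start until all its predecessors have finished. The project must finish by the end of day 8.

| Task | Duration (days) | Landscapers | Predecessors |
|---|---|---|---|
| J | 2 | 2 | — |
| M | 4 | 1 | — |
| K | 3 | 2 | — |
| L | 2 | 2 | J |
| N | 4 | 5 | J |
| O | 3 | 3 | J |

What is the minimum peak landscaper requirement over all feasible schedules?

8

Early-start (J@1, M@1, K@1, L@3, N@3, O@3) gives peak 13: d1:5  d2:5  d3:13  d4:11  d5:8  d6:5  d7:0  d8:0.
Shift N→4, O→5.
Schedule J@1, M@1, K@1, L@3, N@4, O@5: d1:5  d2:5  d3:5  d4:8  d5:8  d6:8  d7:8  d8:0 — peak 8.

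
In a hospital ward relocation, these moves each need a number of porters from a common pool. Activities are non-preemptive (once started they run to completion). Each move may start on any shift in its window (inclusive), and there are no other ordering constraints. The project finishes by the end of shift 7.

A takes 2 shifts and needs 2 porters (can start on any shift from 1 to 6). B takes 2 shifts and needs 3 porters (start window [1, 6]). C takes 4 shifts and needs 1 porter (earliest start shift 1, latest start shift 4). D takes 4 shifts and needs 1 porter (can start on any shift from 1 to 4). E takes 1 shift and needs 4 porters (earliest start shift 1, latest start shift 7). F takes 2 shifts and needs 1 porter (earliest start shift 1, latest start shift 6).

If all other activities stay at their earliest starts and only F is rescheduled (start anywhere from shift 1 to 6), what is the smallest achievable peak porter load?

11

F@1: s1:12  s2:8  s3:2  s4:2  s5:0  s6:0  s7:0 → peak 12
F@2: s1:11  s2:8  s3:3  s4:2  s5:0  s6:0  s7:0 → peak 11
F@3: s1:11  s2:7  s3:3  s4:3  s5:0  s6:0  s7:0 → peak 11
F@4: s1:11  s2:7  s3:2  s4:3  s5:1  s6:0  s7:0 → peak 11
F@5: s1:11  s2:7  s3:2  s4:2  s5:1  s6:1  s7:0 → peak 11
F@6: s1:11  s2:7  s3:2  s4:2  s5:0  s6:1  s7:1 → peak 11
Best is F@2, peak 11.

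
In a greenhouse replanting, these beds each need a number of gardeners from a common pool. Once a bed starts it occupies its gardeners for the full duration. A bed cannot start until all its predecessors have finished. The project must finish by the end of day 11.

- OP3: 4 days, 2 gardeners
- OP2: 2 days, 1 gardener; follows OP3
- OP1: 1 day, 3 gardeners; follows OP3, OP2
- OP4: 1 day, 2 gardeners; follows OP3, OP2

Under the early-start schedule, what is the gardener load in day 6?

At early start, day 6 has: OP2.
Demand: 1 = 1.

1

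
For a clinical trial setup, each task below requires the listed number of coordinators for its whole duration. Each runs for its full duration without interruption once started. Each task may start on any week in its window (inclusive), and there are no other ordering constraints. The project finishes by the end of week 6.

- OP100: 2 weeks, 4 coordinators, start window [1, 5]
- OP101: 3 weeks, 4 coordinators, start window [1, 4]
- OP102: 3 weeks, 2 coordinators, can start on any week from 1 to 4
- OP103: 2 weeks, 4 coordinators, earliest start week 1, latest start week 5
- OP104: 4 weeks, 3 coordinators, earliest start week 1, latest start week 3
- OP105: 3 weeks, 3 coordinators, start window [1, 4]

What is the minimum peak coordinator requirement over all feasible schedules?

10

Early-start (OP100@1, OP101@1, OP102@1, OP103@1, OP104@1, OP105@1) gives peak 20: w1:20  w2:20  w3:12  w4:3  w5:0  w6:0.
Shift OP103→4, OP104→3, OP105→4.
Schedule OP100@1, OP101@1, OP102@1, OP103@4, OP104@3, OP105@4: w1:10  w2:10  w3:9  w4:10  w5:10  w6:6 — peak 10.
Total coordinator-weeks = 55 over 6 weeks ⇒ peak ≥ ⌈55/6⌉ = 10, so 10 is optimal.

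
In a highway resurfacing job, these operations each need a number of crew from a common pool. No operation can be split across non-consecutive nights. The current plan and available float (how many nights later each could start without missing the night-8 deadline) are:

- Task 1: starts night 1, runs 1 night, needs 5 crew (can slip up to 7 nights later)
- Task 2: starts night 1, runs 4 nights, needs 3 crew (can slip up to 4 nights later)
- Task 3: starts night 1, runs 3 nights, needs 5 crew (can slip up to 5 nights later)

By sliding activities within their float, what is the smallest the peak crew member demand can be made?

5

Early-start (Task 1@1, Task 2@1, Task 3@1) gives peak 13: n1:13  n2:8  n3:8  n4:3  n5:0  n6:0  n7:0  n8:0.
Shift Task 2→2, Task 3→6.
Schedule Task 1@1, Task 2@2, Task 3@6: n1:5  n2:3  n3:3  n4:3  n5:3  n6:5  n7:5  n8:5 — peak 5.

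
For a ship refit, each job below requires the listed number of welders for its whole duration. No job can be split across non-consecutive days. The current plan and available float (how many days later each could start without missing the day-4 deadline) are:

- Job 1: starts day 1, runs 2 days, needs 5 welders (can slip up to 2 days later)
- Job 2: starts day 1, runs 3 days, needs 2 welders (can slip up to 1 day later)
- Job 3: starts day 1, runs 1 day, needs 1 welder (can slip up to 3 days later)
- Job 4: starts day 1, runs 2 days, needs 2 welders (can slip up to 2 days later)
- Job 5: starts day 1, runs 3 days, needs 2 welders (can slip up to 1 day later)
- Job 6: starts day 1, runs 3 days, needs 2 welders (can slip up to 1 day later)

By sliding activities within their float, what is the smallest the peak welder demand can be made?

Early-start (Job 1@1, Job 2@1, Job 3@1, Job 4@1, Job 5@1, Job 6@1) gives peak 14: d1:14  d2:13  d3:6  d4:0.
Shift Job 4→3, Job 6→2.
Schedule Job 1@1, Job 2@1, Job 3@1, Job 4@3, Job 5@1, Job 6@2: d1:10  d2:11  d3:8  d4:4 — peak 11.

11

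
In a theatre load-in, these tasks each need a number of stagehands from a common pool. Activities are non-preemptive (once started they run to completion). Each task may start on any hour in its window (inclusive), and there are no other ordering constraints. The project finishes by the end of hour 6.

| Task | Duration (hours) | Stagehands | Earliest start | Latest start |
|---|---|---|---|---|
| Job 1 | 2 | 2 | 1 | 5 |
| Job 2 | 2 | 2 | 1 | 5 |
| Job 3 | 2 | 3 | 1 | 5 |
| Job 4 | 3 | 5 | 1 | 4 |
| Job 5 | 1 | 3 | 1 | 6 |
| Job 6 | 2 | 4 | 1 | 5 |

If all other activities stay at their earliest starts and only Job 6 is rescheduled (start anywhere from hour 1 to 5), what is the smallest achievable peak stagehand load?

15

Job 6@1: h1:19  h2:16  h3:5  h4:0  h5:0  h6:0 → peak 19
Job 6@2: h1:15  h2:16  h3:9  h4:0  h5:0  h6:0 → peak 16
Job 6@3: h1:15  h2:12  h3:9  h4:4  h5:0  h6:0 → peak 15
Job 6@4: h1:15  h2:12  h3:5  h4:4  h5:4  h6:0 → peak 15
Job 6@5: h1:15  h2:12  h3:5  h4:0  h5:4  h6:4 → peak 15
Best is Job 6@3, peak 15.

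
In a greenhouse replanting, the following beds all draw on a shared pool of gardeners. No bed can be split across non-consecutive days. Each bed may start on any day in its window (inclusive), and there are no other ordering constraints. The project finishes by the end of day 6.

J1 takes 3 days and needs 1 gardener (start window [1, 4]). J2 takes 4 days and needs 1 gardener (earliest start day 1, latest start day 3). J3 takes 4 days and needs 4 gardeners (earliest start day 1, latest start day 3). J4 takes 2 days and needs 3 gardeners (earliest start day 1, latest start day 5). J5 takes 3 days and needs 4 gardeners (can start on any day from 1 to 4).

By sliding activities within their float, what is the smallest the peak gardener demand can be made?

9

Early-start (J1@1, J2@1, J3@1, J4@1, J5@1) gives peak 13: d1:13  d2:13  d3:10  d4:5  d5:0  d6:0.
Shift J5→4.
Schedule J1@1, J2@1, J3@1, J4@1, J5@4: d1:9  d2:9  d3:6  d4:9  d5:4  d6:4 — peak 9.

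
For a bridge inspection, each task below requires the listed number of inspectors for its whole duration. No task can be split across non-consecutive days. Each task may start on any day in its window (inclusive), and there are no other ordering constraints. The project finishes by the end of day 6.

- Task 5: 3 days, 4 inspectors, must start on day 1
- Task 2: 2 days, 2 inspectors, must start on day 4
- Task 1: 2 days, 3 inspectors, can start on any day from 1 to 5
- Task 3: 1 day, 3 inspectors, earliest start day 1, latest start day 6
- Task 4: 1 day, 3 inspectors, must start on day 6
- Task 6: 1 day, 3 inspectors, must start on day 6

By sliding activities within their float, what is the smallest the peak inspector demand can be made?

7

Early-start (Task 5@1, Task 2@4, Task 1@1, Task 3@1, Task 4@6, Task 6@6) gives peak 10: d1:10  d2:7  d3:4  d4:2  d5:2  d6:6.
Shift Task 3→3.
Schedule Task 5@1, Task 2@4, Task 1@1, Task 3@3, Task 4@6, Task 6@6: d1:7  d2:7  d3:7  d4:2  d5:2  d6:6 — peak 7.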